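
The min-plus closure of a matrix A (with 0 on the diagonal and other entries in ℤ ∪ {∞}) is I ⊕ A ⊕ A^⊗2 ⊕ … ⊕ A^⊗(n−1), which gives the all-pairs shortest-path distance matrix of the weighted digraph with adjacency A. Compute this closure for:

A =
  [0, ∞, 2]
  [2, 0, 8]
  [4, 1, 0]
Closure =
  [0, 3, 2]
  [2, 0, 4]
  [3, 1, 0]

This is the Floyd-Warshall all-pairs shortest-path computation. For each intermediate vertex k = 0, 1, …, 2, update dist[i][j] ← min(dist[i][j], dist[i][k] + dist[k][j]). The final matrix gives, for each (i, j), the minimum total weight of any directed path from i to j (possibly empty when i = j).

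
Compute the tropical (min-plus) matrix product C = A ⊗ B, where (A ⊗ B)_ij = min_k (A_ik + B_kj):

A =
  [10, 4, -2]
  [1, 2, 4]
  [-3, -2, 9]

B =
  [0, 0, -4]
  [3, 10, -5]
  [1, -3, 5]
A ⊗ B =
  [-1, -5, -1]
  [1, 1, -3]
  [-3, -3, -7]

Apply the min-plus product entry-by-entry:
  C[0][0] = min over k of (A[0][0] + B[0][0] = 10 + 0 = 10, A[0][1] + B[1][0] = 4 + 3 = 7, A[0][2] + B[2][0] = -2 + 1 = -1) = -1 (attained at k = 2)
  C[0][1] = min over k of (A[0][0] + B[0][1] = 10 + 0 = 10, A[0][1] + B[1][1] = 4 + 10 = 14, A[0][2] + B[2][1] = -2 + -3 = -5) = -5 (attained at k = 2)
  C[0][2] = min over k of (A[0][0] + B[0][2] = 10 + -4 = 6, A[0][1] + B[1][2] = 4 + -5 = -1, A[0][2] + B[2][2] = -2 + 5 = 3) = -1 (attained at k = 1)
  C[1][0] = min over k of (A[1][0] + B[0][0] = 1 + 0 = 1, A[1][1] + B[1][0] = 2 + 3 = 5, A[1][2] + B[2][0] = 4 + 1 = 5) = 1 (attained at k = 0)
  C[1][1] = min over k of (A[1][0] + B[0][1] = 1 + 0 = 1, A[1][1] + B[1][1] = 2 + 10 = 12, A[1][2] + B[2][1] = 4 + -3 = 1) = 1 (attained at k = 0)
  C[1][2] = min over k of (A[1][0] + B[0][2] = 1 + -4 = -3, A[1][1] + B[1][2] = 2 + -5 = -3, A[1][2] + B[2][2] = 4 + 5 = 9) = -3 (attained at k = 0)
  C[2][0] = min over k of (A[2][0] + B[0][0] = -3 + 0 = -3, A[2][1] + B[1][0] = -2 + 3 = 1, A[2][2] + B[2][0] = 9 + 1 = 10) = -3 (attained at k = 0)
  C[2][1] = min over k of (A[2][0] + B[0][1] = -3 + 0 = -3, A[2][1] + B[1][1] = -2 + 10 = 8, A[2][2] + B[2][1] = 9 + -3 = 6) = -3 (attained at k = 0)
  C[2][2] = min over k of (A[2][0] + B[0][2] = -3 + -4 = -7, A[2][1] + B[1][2] = -2 + -5 = -7, A[2][2] + B[2][2] = 9 + 5 = 14) = -7 (attained at k = 0)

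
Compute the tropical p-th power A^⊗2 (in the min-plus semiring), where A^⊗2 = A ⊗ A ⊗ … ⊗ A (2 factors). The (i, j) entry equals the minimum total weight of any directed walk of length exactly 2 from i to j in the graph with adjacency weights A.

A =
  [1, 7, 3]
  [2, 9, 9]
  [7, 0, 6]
A^⊗2 =
  [2, 3, 4]
  [3, 9, 5]
  [2, 6, 9]

Each entry (A^⊗2)_ij equals the minimum over all length-2 walks i = v_0 → v_1 → … → v_2 = j of Σ_t A[v_t][v_{t+1}]. For example, for (i, j) = (0, 2) we minimise over 3 possible intermediate vertex sequences; the minimum is 4, attained along the walk 0 → 0 → 2.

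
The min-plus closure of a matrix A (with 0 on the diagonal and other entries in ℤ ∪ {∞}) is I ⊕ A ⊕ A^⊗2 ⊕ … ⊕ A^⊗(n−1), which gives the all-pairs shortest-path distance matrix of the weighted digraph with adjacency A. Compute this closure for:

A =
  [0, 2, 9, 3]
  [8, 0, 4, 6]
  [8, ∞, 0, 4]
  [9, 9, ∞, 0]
Closure =
  [0, 2, 6, 3]
  [8, 0, 4, 6]
  [8, 10, 0, 4]
  [9, 9, 13, 0]

This is the Floyd-Warshall all-pairs shortest-path computation. For each intermediate vertex k = 0, 1, …, 3, update dist[i][j] ← min(dist[i][j], dist[i][k] + dist[k][j]). The final matrix gives, for each (i, j), the minimum total weight of any directed path from i to j (possibly empty when i = j).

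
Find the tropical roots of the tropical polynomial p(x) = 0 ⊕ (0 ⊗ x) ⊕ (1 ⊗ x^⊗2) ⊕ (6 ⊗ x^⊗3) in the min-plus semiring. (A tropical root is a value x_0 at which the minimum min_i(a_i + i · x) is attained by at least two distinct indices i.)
Roots: {-5, -1, 0}

Each tropical root is a break point of the lower envelope of the lines y = a_i + i · x (there are 4 lines, with slopes 0, 1, ..., 3). Only the lines that attain the minimum somewhere contribute to roots; other lines are dominated. Here the surviving (envelope) indices are i = 3, i = 2, i = 1, i = 0.
Intersections between consecutive envelope lines give the roots: for adjacent envelope indices i < j the intersection is x = (a_i − a_j) / (j − i). Reading off the sorted break points: {-5, -1, 0}.
Verification: at each break x_0, at least two indices attain the minimum of min_i(a_i + i · x_0).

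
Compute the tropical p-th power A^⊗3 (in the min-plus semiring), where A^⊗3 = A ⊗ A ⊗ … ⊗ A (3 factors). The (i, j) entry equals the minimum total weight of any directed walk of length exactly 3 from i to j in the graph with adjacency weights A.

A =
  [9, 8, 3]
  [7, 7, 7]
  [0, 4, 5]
A^⊗3 =
  [8, 11, 6]
  [10, 14, 10]
  [3, 7, 8]

Each entry (A^⊗3)_ij equals the minimum over all length-3 walks i = v_0 → v_1 → … → v_3 = j of Σ_t A[v_t][v_{t+1}]. For example, for (i, j) = (0, 2) we minimise over 9 possible intermediate vertex sequences; the minimum is 6, attained along the walk 0 → 2 → 0 → 2.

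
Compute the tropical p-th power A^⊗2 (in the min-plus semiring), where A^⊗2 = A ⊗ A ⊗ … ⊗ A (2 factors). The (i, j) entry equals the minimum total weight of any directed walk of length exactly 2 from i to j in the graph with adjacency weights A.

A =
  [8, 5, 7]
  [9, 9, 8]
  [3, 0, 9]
A^⊗2 =
  [10, 7, 13]
  [11, 8, 16]
  [9, 8, 8]

Each entry (A^⊗2)_ij equals the minimum over all length-2 walks i = v_0 → v_1 → … → v_2 = j of Σ_t A[v_t][v_{t+1}]. For example, for (i, j) = (0, 2) we minimise over 3 possible intermediate vertex sequences; the minimum is 13, attained along the walk 0 → 1 → 2.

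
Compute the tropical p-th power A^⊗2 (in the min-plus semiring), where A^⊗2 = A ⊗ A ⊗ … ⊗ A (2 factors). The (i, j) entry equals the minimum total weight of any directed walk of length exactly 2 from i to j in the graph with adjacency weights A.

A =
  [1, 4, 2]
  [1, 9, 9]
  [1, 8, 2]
A^⊗2 =
  [2, 5, 3]
  [2, 5, 3]
  [2, 5, 3]

Each entry (A^⊗2)_ij equals the minimum over all length-2 walks i = v_0 → v_1 → … → v_2 = j of Σ_t A[v_t][v_{t+1}]. For example, for (i, j) = (0, 2) we minimise over 3 possible intermediate vertex sequences; the minimum is 3, attained along the walk 0 → 0 → 2.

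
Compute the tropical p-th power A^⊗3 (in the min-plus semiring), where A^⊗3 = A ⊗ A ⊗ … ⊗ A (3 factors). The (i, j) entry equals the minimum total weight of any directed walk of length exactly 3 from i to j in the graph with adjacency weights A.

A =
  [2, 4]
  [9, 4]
A^⊗3 =
  [6, 8]
  [13, 12]

Each entry (A^⊗3)_ij equals the minimum over all length-3 walks i = v_0 → v_1 → … → v_3 = j of Σ_t A[v_t][v_{t+1}]. For example, for (i, j) = (0, 1) we minimise over 4 possible intermediate vertex sequences; the minimum is 8, attained along the walk 0 → 0 → 0 → 1.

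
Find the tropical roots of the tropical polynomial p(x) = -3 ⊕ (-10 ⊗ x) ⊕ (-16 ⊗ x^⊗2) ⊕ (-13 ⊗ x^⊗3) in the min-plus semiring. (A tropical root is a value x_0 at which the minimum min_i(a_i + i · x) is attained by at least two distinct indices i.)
Roots: {-3, 6, 7}

Each tropical root is a break point of the lower envelope of the lines y = a_i + i · x (there are 4 lines, with slopes 0, 1, ..., 3). Only the lines that attain the minimum somewhere contribute to roots; other lines are dominated. Here the surviving (envelope) indices are i = 3, i = 2, i = 1, i = 0.
Intersections between consecutive envelope lines give the roots: for adjacent envelope indices i < j the intersection is x = (a_i − a_j) / (j − i). Reading off the sorted break points: {-3, 6, 7}.
Verification: at each break x_0, at least two indices attain the minimum of min_i(a_i + i · x_0).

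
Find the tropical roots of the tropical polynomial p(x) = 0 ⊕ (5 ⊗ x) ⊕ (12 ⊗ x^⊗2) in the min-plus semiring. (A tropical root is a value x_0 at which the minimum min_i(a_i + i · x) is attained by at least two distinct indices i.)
Roots: {-7, -5}

Each tropical root is a break point of the lower envelope of the lines y = a_i + i · x (there are 3 lines, with slopes 0, 1, ..., 2). Only the lines that attain the minimum somewhere contribute to roots; other lines are dominated. Here the surviving (envelope) indices are i = 2, i = 1, i = 0.
Intersections between consecutive envelope lines give the roots: for adjacent envelope indices i < j the intersection is x = (a_i − a_j) / (j − i). Reading off the sorted break points: {-7, -5}.
Verification: at each break x_0, at least two indices attain the minimum of min_i(a_i + i · x_0).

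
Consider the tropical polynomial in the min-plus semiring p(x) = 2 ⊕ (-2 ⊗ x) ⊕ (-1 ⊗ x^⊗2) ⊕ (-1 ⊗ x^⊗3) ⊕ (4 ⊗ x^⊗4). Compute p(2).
p(2) = 0

A tropical monomial a ⊗ x^⊗i evaluates to a + i · x. Evaluating each term at x = 2:
  Term 0 contributes 2 + 0 · 2 = 2
  Term 1 contributes -2 + 1 · 2 = 0
  Term 2 contributes -1 + 2 · 2 = 3
  Term 3 contributes -1 + 3 · 2 = 5
  Term 4 contributes 4 + 4 · 2 = 12
p(2) = ⊕ of these = min[2, 0, 3, 5, 12] = 0.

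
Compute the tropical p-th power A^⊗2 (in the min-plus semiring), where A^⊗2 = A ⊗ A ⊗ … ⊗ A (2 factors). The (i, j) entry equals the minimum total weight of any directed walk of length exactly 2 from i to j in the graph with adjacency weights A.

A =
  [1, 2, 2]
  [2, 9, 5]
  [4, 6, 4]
A^⊗2 =
  [2, 3, 3]
  [3, 4, 4]
  [5, 6, 6]

Each entry (A^⊗2)_ij equals the minimum over all length-2 walks i = v_0 → v_1 → … → v_2 = j of Σ_t A[v_t][v_{t+1}]. For example, for (i, j) = (0, 2) we minimise over 3 possible intermediate vertex sequences; the minimum is 3, attained along the walk 0 → 0 → 2.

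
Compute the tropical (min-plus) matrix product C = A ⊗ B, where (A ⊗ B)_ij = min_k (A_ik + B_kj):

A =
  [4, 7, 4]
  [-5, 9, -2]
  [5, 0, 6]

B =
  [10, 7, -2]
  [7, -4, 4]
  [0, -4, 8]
A ⊗ B =
  [4, 0, 2]
  [-2, -6, -7]
  [6, -4, 3]

Apply the min-plus product entry-by-entry:
  C[0][0] = min over k of (A[0][0] + B[0][0] = 4 + 10 = 14, A[0][1] + B[1][0] = 7 + 7 = 14, A[0][2] + B[2][0] = 4 + 0 = 4) = 4 (attained at k = 2)
  C[0][1] = min over k of (A[0][0] + B[0][1] = 4 + 7 = 11, A[0][1] + B[1][1] = 7 + -4 = 3, A[0][2] + B[2][1] = 4 + -4 = 0) = 0 (attained at k = 2)
  C[0][2] = min over k of (A[0][0] + B[0][2] = 4 + -2 = 2, A[0][1] + B[1][2] = 7 + 4 = 11, A[0][2] + B[2][2] = 4 + 8 = 12) = 2 (attained at k = 0)
  C[1][0] = min over k of (A[1][0] + B[0][0] = -5 + 10 = 5, A[1][1] + B[1][0] = 9 + 7 = 16, A[1][2] + B[2][0] = -2 + 0 = -2) = -2 (attained at k = 2)
  C[1][1] = min over k of (A[1][0] + B[0][1] = -5 + 7 = 2, A[1][1] + B[1][1] = 9 + -4 = 5, A[1][2] + B[2][1] = -2 + -4 = -6) = -6 (attained at k = 2)
  C[1][2] = min over k of (A[1][0] + B[0][2] = -5 + -2 = -7, A[1][1] + B[1][2] = 9 + 4 = 13, A[1][2] + B[2][2] = -2 + 8 = 6) = -7 (attained at k = 0)
  C[2][0] = min over k of (A[2][0] + B[0][0] = 5 + 10 = 15, A[2][1] + B[1][0] = 0 + 7 = 7, A[2][2] + B[2][0] = 6 + 0 = 6) = 6 (attained at k = 2)
  C[2][1] = min over k of (A[2][0] + B[0][1] = 5 + 7 = 12, A[2][1] + B[1][1] = 0 + -4 = -4, A[2][2] + B[2][1] = 6 + -4 = 2) = -4 (attained at k = 1)
  C[2][2] = min over k of (A[2][0] + B[0][2] = 5 + -2 = 3, A[2][1] + B[1][2] = 0 + 4 = 4, A[2][2] + B[2][2] = 6 + 8 = 14) = 3 (attained at k = 0)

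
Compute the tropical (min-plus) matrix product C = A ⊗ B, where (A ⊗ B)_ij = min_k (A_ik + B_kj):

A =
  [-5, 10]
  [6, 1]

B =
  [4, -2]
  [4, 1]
A ⊗ B =
  [-1, -7]
  [5, 2]

Apply the min-plus product entry-by-entry:
  C[0][0] = min over k of (A[0][0] + B[0][0] = -5 + 4 = -1, A[0][1] + B[1][0] = 10 + 4 = 14) = -1 (attained at k = 0)
  C[0][1] = min over k of (A[0][0] + B[0][1] = -5 + -2 = -7, A[0][1] + B[1][1] = 10 + 1 = 11) = -7 (attained at k = 0)
  C[1][0] = min over k of (A[1][0] + B[0][0] = 6 + 4 = 10, A[1][1] + B[1][0] = 1 + 4 = 5) = 5 (attained at k = 1)
  C[1][1] = min over k of (A[1][0] + B[0][1] = 6 + -2 = 4, A[1][1] + B[1][1] = 1 + 1 = 2) = 2 (attained at k = 1)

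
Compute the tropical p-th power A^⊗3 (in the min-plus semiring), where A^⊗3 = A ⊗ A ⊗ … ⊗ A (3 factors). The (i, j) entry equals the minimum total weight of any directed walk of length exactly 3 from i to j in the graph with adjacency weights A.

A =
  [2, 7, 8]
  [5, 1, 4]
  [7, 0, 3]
A^⊗3 =
  [6, 9, 12]
  [7, 3, 6]
  [6, 2, 5]

Each entry (A^⊗3)_ij equals the minimum over all length-3 walks i = v_0 → v_1 → … → v_3 = j of Σ_t A[v_t][v_{t+1}]. For example, for (i, j) = (0, 2) we minimise over 9 possible intermediate vertex sequences; the minimum is 12, attained along the walk 0 → 0 → 0 → 2.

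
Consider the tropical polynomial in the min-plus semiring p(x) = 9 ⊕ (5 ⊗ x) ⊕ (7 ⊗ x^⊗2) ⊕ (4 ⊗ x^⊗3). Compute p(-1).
p(-1) = 1

A tropical monomial a ⊗ x^⊗i evaluates to a + i · x. Evaluating each term at x = -1:
  Term 0 contributes 9 + 0 · -1 = 9
  Term 1 contributes 5 + 1 · -1 = 4
  Term 2 contributes 7 + 2 · -1 = 5
  Term 3 contributes 4 + 3 · -1 = 1
p(-1) = ⊕ of these = min[9, 4, 5, 1] = 1.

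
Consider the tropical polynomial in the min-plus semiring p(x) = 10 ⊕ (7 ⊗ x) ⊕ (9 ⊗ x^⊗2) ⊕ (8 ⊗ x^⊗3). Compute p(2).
p(2) = 9

A tropical monomial a ⊗ x^⊗i evaluates to a + i · x. Evaluating each term at x = 2:
  Term 0 contributes 10 + 0 · 2 = 10
  Term 1 contributes 7 + 1 · 2 = 9
  Term 2 contributes 9 + 2 · 2 = 13
  Term 3 contributes 8 + 3 · 2 = 14
p(2) = ⊕ of these = min[10, 9, 13, 14] = 9.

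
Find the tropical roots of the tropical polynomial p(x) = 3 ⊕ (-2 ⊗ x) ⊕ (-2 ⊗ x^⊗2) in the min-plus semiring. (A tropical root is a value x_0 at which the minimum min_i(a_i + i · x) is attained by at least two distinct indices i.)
Roots: {0, 5}

Each tropical root is a break point of the lower envelope of the lines y = a_i + i · x (there are 3 lines, with slopes 0, 1, ..., 2). Only the lines that attain the minimum somewhere contribute to roots; other lines are dominated. Here the surviving (envelope) indices are i = 2, i = 1, i = 0.
Intersections between consecutive envelope lines give the roots: for adjacent envelope indices i < j the intersection is x = (a_i − a_j) / (j − i). Reading off the sorted break points: {0, 5}.
Verification: at each break x_0, at least two indices attain the minimum of min_i(a_i + i · x_0).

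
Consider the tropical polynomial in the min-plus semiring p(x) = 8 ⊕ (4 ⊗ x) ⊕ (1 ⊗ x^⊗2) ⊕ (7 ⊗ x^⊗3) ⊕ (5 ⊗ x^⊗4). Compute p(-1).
p(-1) = -1

A tropical monomial a ⊗ x^⊗i evaluates to a + i · x. Evaluating each term at x = -1:
  Term 0 contributes 8 + 0 · -1 = 8
  Term 1 contributes 4 + 1 · -1 = 3
  Term 2 contributes 1 + 2 · -1 = -1
  Term 3 contributes 7 + 3 · -1 = 4
  Term 4 contributes 5 + 4 · -1 = 1
p(-1) = ⊕ of these = min[8, 3, -1, 4, 1] = -1.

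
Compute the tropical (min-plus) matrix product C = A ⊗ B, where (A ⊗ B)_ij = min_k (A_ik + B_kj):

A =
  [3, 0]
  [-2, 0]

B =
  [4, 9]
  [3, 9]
A ⊗ B =
  [3, 9]
  [2, 7]

Apply the min-plus product entry-by-entry:
  C[0][0] = min over k of (A[0][0] + B[0][0] = 3 + 4 = 7, A[0][1] + B[1][0] = 0 + 3 = 3) = 3 (attained at k = 1)
  C[0][1] = min over k of (A[0][0] + B[0][1] = 3 + 9 = 12, A[0][1] + B[1][1] = 0 + 9 = 9) = 9 (attained at k = 1)
  C[1][0] = min over k of (A[1][0] + B[0][0] = -2 + 4 = 2, A[1][1] + B[1][0] = 0 + 3 = 3) = 2 (attained at k = 0)
  C[1][1] = min over k of (A[1][0] + B[0][1] = -2 + 9 = 7, A[1][1] + B[1][1] = 0 + 9 = 9) = 7 (attained at k = 0)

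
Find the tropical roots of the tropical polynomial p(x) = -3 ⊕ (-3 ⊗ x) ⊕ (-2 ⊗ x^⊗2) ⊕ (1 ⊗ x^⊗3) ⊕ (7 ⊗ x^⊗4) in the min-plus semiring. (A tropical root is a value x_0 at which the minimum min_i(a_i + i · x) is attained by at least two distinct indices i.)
Roots: {-6, -3, -1, 0}

Each tropical root is a break point of the lower envelope of the lines y = a_i + i · x (there are 5 lines, with slopes 0, 1, ..., 4). Only the lines that attain the minimum somewhere contribute to roots; other lines are dominated. Here the surviving (envelope) indices are i = 4, i = 3, i = 2, i = 1, i = 0.
Intersections between consecutive envelope lines give the roots: for adjacent envelope indices i < j the intersection is x = (a_i − a_j) / (j − i). Reading off the sorted break points: {-6, -3, -1, 0}.
Verification: at each break x_0, at least two indices attain the minimum of min_i(a_i + i · x_0).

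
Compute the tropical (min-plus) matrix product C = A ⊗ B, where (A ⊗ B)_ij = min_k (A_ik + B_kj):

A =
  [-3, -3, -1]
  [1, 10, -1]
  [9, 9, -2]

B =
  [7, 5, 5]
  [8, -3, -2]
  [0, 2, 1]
A ⊗ B =
  [-1, -6, -5]
  [-1, 1, 0]
  [-2, 0, -1]

Apply the min-plus product entry-by-entry:
  C[0][0] = min over k of (A[0][0] + B[0][0] = -3 + 7 = 4, A[0][1] + B[1][0] = -3 + 8 = 5, A[0][2] + B[2][0] = -1 + 0 = -1) = -1 (attained at k = 2)
  C[0][1] = min over k of (A[0][0] + B[0][1] = -3 + 5 = 2, A[0][1] + B[1][1] = -3 + -3 = -6, A[0][2] + B[2][1] = -1 + 2 = 1) = -6 (attained at k = 1)
  C[0][2] = min over k of (A[0][0] + B[0][2] = -3 + 5 = 2, A[0][1] + B[1][2] = -3 + -2 = -5, A[0][2] + B[2][2] = -1 + 1 = 0) = -5 (attained at k = 1)
  C[1][0] = min over k of (A[1][0] + B[0][0] = 1 + 7 = 8, A[1][1] + B[1][0] = 10 + 8 = 18, A[1][2] + B[2][0] = -1 + 0 = -1) = -1 (attained at k = 2)
  C[1][1] = min over k of (A[1][0] + B[0][1] = 1 + 5 = 6, A[1][1] + B[1][1] = 10 + -3 = 7, A[1][2] + B[2][1] = -1 + 2 = 1) = 1 (attained at k = 2)
  C[1][2] = min over k of (A[1][0] + B[0][2] = 1 + 5 = 6, A[1][1] + B[1][2] = 10 + -2 = 8, A[1][2] + B[2][2] = -1 + 1 = 0) = 0 (attained at k = 2)
  C[2][0] = min over k of (A[2][0] + B[0][0] = 9 + 7 = 16, A[2][1] + B[1][0] = 9 + 8 = 17, A[2][2] + B[2][0] = -2 + 0 = -2) = -2 (attained at k = 2)
  C[2][1] = min over k of (A[2][0] + B[0][1] = 9 + 5 = 14, A[2][1] + B[1][1] = 9 + -3 = 6, A[2][2] + B[2][1] = -2 + 2 = 0) = 0 (attained at k = 2)
  C[2][2] = min over k of (A[2][0] + B[0][2] = 9 + 5 = 14, A[2][1] + B[1][2] = 9 + -2 = 7, A[2][2] + B[2][2] = -2 + 1 = -1) = -1 (attained at k = 2)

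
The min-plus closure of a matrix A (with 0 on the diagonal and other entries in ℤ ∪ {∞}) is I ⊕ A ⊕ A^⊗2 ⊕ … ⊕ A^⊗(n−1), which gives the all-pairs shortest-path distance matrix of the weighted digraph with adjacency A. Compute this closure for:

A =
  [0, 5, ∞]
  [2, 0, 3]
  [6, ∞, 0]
Closure =
  [0, 5, 8]
  [2, 0, 3]
  [6, 11, 0]

This is the Floyd-Warshall all-pairs shortest-path computation. For each intermediate vertex k = 0, 1, …, 2, update dist[i][j] ← min(dist[i][j], dist[i][k] + dist[k][j]). The final matrix gives, for each (i, j), the minimum total weight of any directed path from i to j (possibly empty when i = j).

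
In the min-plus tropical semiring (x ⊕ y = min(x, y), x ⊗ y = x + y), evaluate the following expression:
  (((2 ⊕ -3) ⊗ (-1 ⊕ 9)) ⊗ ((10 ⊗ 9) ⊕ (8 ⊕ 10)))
(((2 ⊕ -3) ⊗ (-1 ⊕ 9)) ⊗ ((10 ⊗ 9) ⊕ (8 ⊕ 10))) = 4

Expand innermost to outermost. Recall ⊕ takes the minimum of its arguments and ⊗ takes their sum. Working out the expression (((2 ⊕ -3) ⊗ (-1 ⊕ 9)) ⊗ ((10 ⊗ 9) ⊕ (8 ⊕ 10))) gives 4.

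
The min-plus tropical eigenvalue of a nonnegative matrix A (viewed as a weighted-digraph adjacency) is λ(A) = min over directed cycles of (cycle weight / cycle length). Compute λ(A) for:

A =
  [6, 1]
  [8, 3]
λ(A) = 3

Enumerate directed cycles and compute their means (weight / length). Sample:
  cycle 0 → 0: weight = 6, length = 1, mean = 6/1 ≈ 6.000
  cycle 1 → 1: weight = 3, length = 1, mean = 3/1 ≈ 3.000
  cycle 0 → 1 → 0: weight = 9, length = 2, mean = 9/2 ≈ 4.500
  cycle 1 → 0 → 1: weight = 9, length = 2, mean = 9/2 ≈ 4.500
Minimum mean = 3.000, attained e.g. along the cycle 1 → 1 with weight 3 and length 1. So λ(A) = 3/1 = 3.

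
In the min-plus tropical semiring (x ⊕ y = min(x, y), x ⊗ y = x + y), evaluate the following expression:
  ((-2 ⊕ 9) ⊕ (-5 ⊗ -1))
((-2 ⊕ 9) ⊕ (-5 ⊗ -1)) = -6

Expand innermost to outermost. Recall ⊕ takes the minimum of its arguments and ⊗ takes their sum. Working out the expression ((-2 ⊕ 9) ⊕ (-5 ⊗ -1)) gives -6.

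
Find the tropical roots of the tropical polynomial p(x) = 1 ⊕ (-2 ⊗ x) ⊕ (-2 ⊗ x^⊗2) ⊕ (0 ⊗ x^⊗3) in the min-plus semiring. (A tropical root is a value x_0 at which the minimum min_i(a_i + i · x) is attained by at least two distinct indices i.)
Roots: {-2, 0, 3}

Each tropical root is a break point of the lower envelope of the lines y = a_i + i · x (there are 4 lines, with slopes 0, 1, ..., 3). Only the lines that attain the minimum somewhere contribute to roots; other lines are dominated. Here the surviving (envelope) indices are i = 3, i = 2, i = 1, i = 0.
Intersections between consecutive envelope lines give the roots: for adjacent envelope indices i < j the intersection is x = (a_i − a_j) / (j − i). Reading off the sorted break points: {-2, 0, 3}.
Verification: at each break x_0, at least two indices attain the minimum of min_i(a_i + i · x_0).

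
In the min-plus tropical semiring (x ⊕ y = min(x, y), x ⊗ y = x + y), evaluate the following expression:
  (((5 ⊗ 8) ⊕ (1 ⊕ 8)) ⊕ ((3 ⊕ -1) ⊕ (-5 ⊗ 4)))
(((5 ⊗ 8) ⊕ (1 ⊕ 8)) ⊕ ((3 ⊕ -1) ⊕ (-5 ⊗ 4))) = -1

Expand innermost to outermost. Recall ⊕ takes the minimum of its arguments and ⊗ takes their sum. Working out the expression (((5 ⊗ 8) ⊕ (1 ⊕ 8)) ⊕ ((3 ⊕ -1) ⊕ (-5 ⊗ 4))) gives -1.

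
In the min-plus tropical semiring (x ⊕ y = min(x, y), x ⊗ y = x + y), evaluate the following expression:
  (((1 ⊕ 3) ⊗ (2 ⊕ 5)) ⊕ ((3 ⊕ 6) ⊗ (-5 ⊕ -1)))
(((1 ⊕ 3) ⊗ (2 ⊕ 5)) ⊕ ((3 ⊕ 6) ⊗ (-5 ⊕ -1))) = -2

Expand innermost to outermost. Recall ⊕ takes the minimum of its arguments and ⊗ takes their sum. Working out the expression (((1 ⊕ 3) ⊗ (2 ⊕ 5)) ⊕ ((3 ⊕ 6) ⊗ (-5 ⊕ -1))) gives -2.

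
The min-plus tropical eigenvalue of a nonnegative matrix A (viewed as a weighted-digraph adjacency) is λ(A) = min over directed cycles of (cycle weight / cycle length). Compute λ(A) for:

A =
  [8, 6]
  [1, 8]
λ(A) = 7/2

Enumerate directed cycles and compute their means (weight / length). Sample:
  cycle 0 → 0: weight = 8, length = 1, mean = 8/1 ≈ 8.000
  cycle 1 → 1: weight = 8, length = 1, mean = 8/1 ≈ 8.000
  cycle 0 → 1 → 0: weight = 7, length = 2, mean = 7/2 ≈ 3.500
  cycle 1 → 0 → 1: weight = 7, length = 2, mean = 7/2 ≈ 3.500
Minimum mean = 3.500, attained e.g. along the cycle 0 → 1 → 0 with weight 7 and length 2. So λ(A) = 7/2 = 7/2.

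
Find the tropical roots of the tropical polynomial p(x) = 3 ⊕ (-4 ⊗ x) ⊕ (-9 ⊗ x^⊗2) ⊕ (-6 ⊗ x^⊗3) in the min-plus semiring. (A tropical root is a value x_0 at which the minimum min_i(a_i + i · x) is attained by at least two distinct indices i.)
Roots: {-3, 5, 7}

Each tropical root is a break point of the lower envelope of the lines y = a_i + i · x (there are 4 lines, with slopes 0, 1, ..., 3). Only the lines that attain the minimum somewhere contribute to roots; other lines are dominated. Here the surviving (envelope) indices are i = 3, i = 2, i = 1, i = 0.
Intersections between consecutive envelope lines give the roots: for adjacent envelope indices i < j the intersection is x = (a_i − a_j) / (j − i). Reading off the sorted break points: {-3, 5, 7}.
Verification: at each break x_0, at least two indices attain the minimum of min_i(a_i + i · x_0).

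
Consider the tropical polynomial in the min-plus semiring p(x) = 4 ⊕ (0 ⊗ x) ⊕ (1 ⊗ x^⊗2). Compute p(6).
p(6) = 4

A tropical monomial a ⊗ x^⊗i evaluates to a + i · x. Evaluating each term at x = 6:
  Term 0 contributes 4 + 0 · 6 = 4
  Term 1 contributes 0 + 1 · 6 = 6
  Term 2 contributes 1 + 2 · 6 = 13
p(6) = ⊕ of these = min[4, 6, 13] = 4.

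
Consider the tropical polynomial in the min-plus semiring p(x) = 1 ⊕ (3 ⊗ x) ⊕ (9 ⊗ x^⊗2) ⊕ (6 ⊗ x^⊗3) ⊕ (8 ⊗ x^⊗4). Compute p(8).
p(8) = 1

A tropical monomial a ⊗ x^⊗i evaluates to a + i · x. Evaluating each term at x = 8:
  Term 0 contributes 1 + 0 · 8 = 1
  Term 1 contributes 3 + 1 · 8 = 11
  Term 2 contributes 9 + 2 · 8 = 25
  Term 3 contributes 6 + 3 · 8 = 30
  Term 4 contributes 8 + 4 · 8 = 40
p(8) = ⊕ of these = min[1, 11, 25, 30, 40] = 1.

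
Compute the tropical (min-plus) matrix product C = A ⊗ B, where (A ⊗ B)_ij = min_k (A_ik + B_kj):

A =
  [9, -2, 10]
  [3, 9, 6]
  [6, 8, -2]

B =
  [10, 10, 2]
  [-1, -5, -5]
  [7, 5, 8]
A ⊗ B =
  [-3, -7, -7]
  [8, 4, 4]
  [5, 3, 3]

Apply the min-plus product entry-by-entry:
  C[0][0] = min over k of (A[0][0] + B[0][0] = 9 + 10 = 19, A[0][1] + B[1][0] = -2 + -1 = -3, A[0][2] + B[2][0] = 10 + 7 = 17) = -3 (attained at k = 1)
  C[0][1] = min over k of (A[0][0] + B[0][1] = 9 + 10 = 19, A[0][1] + B[1][1] = -2 + -5 = -7, A[0][2] + B[2][1] = 10 + 5 = 15) = -7 (attained at k = 1)
  C[0][2] = min over k of (A[0][0] + B[0][2] = 9 + 2 = 11, A[0][1] + B[1][2] = -2 + -5 = -7, A[0][2] + B[2][2] = 10 + 8 = 18) = -7 (attained at k = 1)
  C[1][0] = min over k of (A[1][0] + B[0][0] = 3 + 10 = 13, A[1][1] + B[1][0] = 9 + -1 = 8, A[1][2] + B[2][0] = 6 + 7 = 13) = 8 (attained at k = 1)
  C[1][1] = min over k of (A[1][0] + B[0][1] = 3 + 10 = 13, A[1][1] + B[1][1] = 9 + -5 = 4, A[1][2] + B[2][1] = 6 + 5 = 11) = 4 (attained at k = 1)
  C[1][2] = min over k of (A[1][0] + B[0][2] = 3 + 2 = 5, A[1][1] + B[1][2] = 9 + -5 = 4, A[1][2] + B[2][2] = 6 + 8 = 14) = 4 (attained at k = 1)
  C[2][0] = min over k of (A[2][0] + B[0][0] = 6 + 10 = 16, A[2][1] + B[1][0] = 8 + -1 = 7, A[2][2] + B[2][0] = -2 + 7 = 5) = 5 (attained at k = 2)
  C[2][1] = min over k of (A[2][0] + B[0][1] = 6 + 10 = 16, A[2][1] + B[1][1] = 8 + -5 = 3, A[2][2] + B[2][1] = -2 + 5 = 3) = 3 (attained at k = 1)
  C[2][2] = min over k of (A[2][0] + B[0][2] = 6 + 2 = 8, A[2][1] + B[1][2] = 8 + -5 = 3, A[2][2] + B[2][2] = -2 + 8 = 6) = 3 (attained at k = 1)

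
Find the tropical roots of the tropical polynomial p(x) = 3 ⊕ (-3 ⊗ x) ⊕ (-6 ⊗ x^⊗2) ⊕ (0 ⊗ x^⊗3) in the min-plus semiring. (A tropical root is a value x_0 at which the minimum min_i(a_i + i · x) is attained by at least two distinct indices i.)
Roots: {-6, 3, 6}

Each tropical root is a break point of the lower envelope of the lines y = a_i + i · x (there are 4 lines, with slopes 0, 1, ..., 3). Only the lines that attain the minimum somewhere contribute to roots; other lines are dominated. Here the surviving (envelope) indices are i = 3, i = 2, i = 1, i = 0.
Intersections between consecutive envelope lines give the roots: for adjacent envelope indices i < j the intersection is x = (a_i − a_j) / (j − i). Reading off the sorted break points: {-6, 3, 6}.
Verification: at each break x_0, at least two indices attain the minimum of min_i(a_i + i · x_0).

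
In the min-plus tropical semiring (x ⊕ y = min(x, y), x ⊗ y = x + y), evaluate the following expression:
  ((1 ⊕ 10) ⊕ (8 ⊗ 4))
((1 ⊕ 10) ⊕ (8 ⊗ 4)) = 1

Expand innermost to outermost. Recall ⊕ takes the minimum of its arguments and ⊗ takes their sum. Working out the expression ((1 ⊕ 10) ⊕ (8 ⊗ 4)) gives 1.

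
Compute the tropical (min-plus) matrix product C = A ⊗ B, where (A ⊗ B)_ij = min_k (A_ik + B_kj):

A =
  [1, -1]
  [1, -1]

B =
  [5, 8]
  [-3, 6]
A ⊗ B =
  [-4, 5]
  [-4, 5]

Apply the min-plus product entry-by-entry:
  C[0][0] = min over k of (A[0][0] + B[0][0] = 1 + 5 = 6, A[0][1] + B[1][0] = -1 + -3 = -4) = -4 (attained at k = 1)
  C[0][1] = min over k of (A[0][0] + B[0][1] = 1 + 8 = 9, A[0][1] + B[1][1] = -1 + 6 = 5) = 5 (attained at k = 1)
  C[1][0] = min over k of (A[1][0] + B[0][0] = 1 + 5 = 6, A[1][1] + B[1][0] = -1 + -3 = -4) = -4 (attained at k = 1)
  C[1][1] = min over k of (A[1][0] + B[0][1] = 1 + 8 = 9, A[1][1] + B[1][1] = -1 + 6 = 5) = 5 (attained at k = 1)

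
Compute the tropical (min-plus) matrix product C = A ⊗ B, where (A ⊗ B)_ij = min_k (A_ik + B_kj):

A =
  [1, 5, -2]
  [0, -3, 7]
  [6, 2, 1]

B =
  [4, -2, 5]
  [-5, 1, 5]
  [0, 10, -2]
A ⊗ B =
  [-2, -1, -4]
  [-8, -2, 2]
  [-3, 3, -1]

Apply the min-plus product entry-by-entry:
  C[0][0] = min over k of (A[0][0] + B[0][0] = 1 + 4 = 5, A[0][1] + B[1][0] = 5 + -5 = 0, A[0][2] + B[2][0] = -2 + 0 = -2) = -2 (attained at k = 2)
  C[0][1] = min over k of (A[0][0] + B[0][1] = 1 + -2 = -1, A[0][1] + B[1][1] = 5 + 1 = 6, A[0][2] + B[2][1] = -2 + 10 = 8) = -1 (attained at k = 0)
  C[0][2] = min over k of (A[0][0] + B[0][2] = 1 + 5 = 6, A[0][1] + B[1][2] = 5 + 5 = 10, A[0][2] + B[2][2] = -2 + -2 = -4) = -4 (attained at k = 2)
  C[1][0] = min over k of (A[1][0] + B[0][0] = 0 + 4 = 4, A[1][1] + B[1][0] = -3 + -5 = -8, A[1][2] + B[2][0] = 7 + 0 = 7) = -8 (attained at k = 1)
  C[1][1] = min over k of (A[1][0] + B[0][1] = 0 + -2 = -2, A[1][1] + B[1][1] = -3 + 1 = -2, A[1][2] + B[2][1] = 7 + 10 = 17) = -2 (attained at k = 0)
  C[1][2] = min over k of (A[1][0] + B[0][2] = 0 + 5 = 5, A[1][1] + B[1][2] = -3 + 5 = 2, A[1][2] + B[2][2] = 7 + -2 = 5) = 2 (attained at k = 1)
  C[2][0] = min over k of (A[2][0] + B[0][0] = 6 + 4 = 10, A[2][1] + B[1][0] = 2 + -5 = -3, A[2][2] + B[2][0] = 1 + 0 = 1) = -3 (attained at k = 1)
  C[2][1] = min over k of (A[2][0] + B[0][1] = 6 + -2 = 4, A[2][1] + B[1][1] = 2 + 1 = 3, A[2][2] + B[2][1] = 1 + 10 = 11) = 3 (attained at k = 1)
  C[2][2] = min over k of (A[2][0] + B[0][2] = 6 + 5 = 11, A[2][1] + B[1][2] = 2 + 5 = 7, A[2][2] + B[2][2] = 1 + -2 = -1) = -1 (attained at k = 2)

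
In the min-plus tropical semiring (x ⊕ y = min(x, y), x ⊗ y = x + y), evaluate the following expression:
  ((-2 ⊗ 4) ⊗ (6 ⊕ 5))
((-2 ⊗ 4) ⊗ (6 ⊕ 5)) = 7

Expand innermost to outermost. Recall ⊕ takes the minimum of its arguments and ⊗ takes their sum. Working out the expression ((-2 ⊗ 4) ⊗ (6 ⊕ 5)) gives 7.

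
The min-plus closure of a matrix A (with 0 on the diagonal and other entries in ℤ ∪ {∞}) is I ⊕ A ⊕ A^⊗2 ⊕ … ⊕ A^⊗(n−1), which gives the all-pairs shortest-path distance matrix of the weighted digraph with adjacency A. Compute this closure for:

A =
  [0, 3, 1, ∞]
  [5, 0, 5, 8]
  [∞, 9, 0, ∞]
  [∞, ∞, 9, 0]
Closure =
  [0, 3, 1, 11]
  [5, 0, 5, 8]
  [14, 9, 0, 17]
  [23, 18, 9, 0]

This is the Floyd-Warshall all-pairs shortest-path computation. For each intermediate vertex k = 0, 1, …, 3, update dist[i][j] ← min(dist[i][j], dist[i][k] + dist[k][j]). The final matrix gives, for each (i, j), the minimum total weight of any directed path from i to j (possibly empty when i = j).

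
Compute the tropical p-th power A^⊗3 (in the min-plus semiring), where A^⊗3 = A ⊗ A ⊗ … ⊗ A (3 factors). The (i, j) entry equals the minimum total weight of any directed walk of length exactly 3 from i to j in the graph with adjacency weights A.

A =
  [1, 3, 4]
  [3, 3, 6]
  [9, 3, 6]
A^⊗3 =
  [3, 5, 6]
  [5, 7, 8]
  [7, 9, 10]

Each entry (A^⊗3)_ij equals the minimum over all length-3 walks i = v_0 → v_1 → … → v_3 = j of Σ_t A[v_t][v_{t+1}]. For example, for (i, j) = (0, 2) we minimise over 9 possible intermediate vertex sequences; the minimum is 6, attained along the walk 0 → 0 → 0 → 2.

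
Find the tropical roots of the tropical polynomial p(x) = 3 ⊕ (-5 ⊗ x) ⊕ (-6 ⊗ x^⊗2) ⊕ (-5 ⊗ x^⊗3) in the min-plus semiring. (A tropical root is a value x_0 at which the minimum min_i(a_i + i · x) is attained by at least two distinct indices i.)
Roots: {-1, 1, 8}

Each tropical root is a break point of the lower envelope of the lines y = a_i + i · x (there are 4 lines, with slopes 0, 1, ..., 3). Only the lines that attain the minimum somewhere contribute to roots; other lines are dominated. Here the surviving (envelope) indices are i = 3, i = 2, i = 1, i = 0.
Intersections between consecutive envelope lines give the roots: for adjacent envelope indices i < j the intersection is x = (a_i − a_j) / (j − i). Reading off the sorted break points: {-1, 1, 8}.
Verification: at each break x_0, at least two indices attain the minimum of min_i(a_i + i · x_0).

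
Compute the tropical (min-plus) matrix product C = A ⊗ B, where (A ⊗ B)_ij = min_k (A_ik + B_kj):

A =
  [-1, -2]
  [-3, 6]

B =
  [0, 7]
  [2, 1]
A ⊗ B =
  [-1, -1]
  [-3, 4]

Apply the min-plus product entry-by-entry:
  C[0][0] = min over k of (A[0][0] + B[0][0] = -1 + 0 = -1, A[0][1] + B[1][0] = -2 + 2 = 0) = -1 (attained at k = 0)
  C[0][1] = min over k of (A[0][0] + B[0][1] = -1 + 7 = 6, A[0][1] + B[1][1] = -2 + 1 = -1) = -1 (attained at k = 1)
  C[1][0] = min over k of (A[1][0] + B[0][0] = -3 + 0 = -3, A[1][1] + B[1][0] = 6 + 2 = 8) = -3 (attained at k = 0)
  C[1][1] = min over k of (A[1][0] + B[0][1] = -3 + 7 = 4, A[1][1] + B[1][1] = 6 + 1 = 7) = 4 (attained at k = 0)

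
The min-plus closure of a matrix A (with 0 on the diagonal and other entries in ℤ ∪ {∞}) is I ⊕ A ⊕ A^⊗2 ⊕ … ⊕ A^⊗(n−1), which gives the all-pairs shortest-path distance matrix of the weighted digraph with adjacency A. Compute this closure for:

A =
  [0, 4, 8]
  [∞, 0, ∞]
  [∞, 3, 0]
Closure =
  [0, 4, 8]
  [∞, 0, ∞]
  [∞, 3, 0]

This is the Floyd-Warshall all-pairs shortest-path computation. For each intermediate vertex k = 0, 1, …, 2, update dist[i][j] ← min(dist[i][j], dist[i][k] + dist[k][j]). The final matrix gives, for each (i, j), the minimum total weight of any directed path from i to j (possibly empty when i = j).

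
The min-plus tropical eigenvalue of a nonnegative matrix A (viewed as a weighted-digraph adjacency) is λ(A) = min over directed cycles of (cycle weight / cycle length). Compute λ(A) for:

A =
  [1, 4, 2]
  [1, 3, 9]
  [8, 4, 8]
λ(A) = 1

Enumerate directed cycles and compute their means (weight / length). Sample:
  cycle 0 → 0: weight = 1, length = 1, mean = 1/1 ≈ 1.000
  cycle 1 → 1: weight = 3, length = 1, mean = 3/1 ≈ 3.000
  cycle 2 → 2: weight = 8, length = 1, mean = 8/1 ≈ 8.000
  cycle 0 → 1 → 0: weight = 5, length = 2, mean = 5/2 ≈ 2.500
  cycle 0 → 2 → 0: weight = 10, length = 2, mean = 10/2 ≈ 5.000
  cycle 1 → 0 → 1: weight = 5, length = 2, mean = 5/2 ≈ 2.500
Minimum mean = 1.000, attained e.g. along the cycle 0 → 0 with weight 1 and length 1. So λ(A) = 1/1 = 1.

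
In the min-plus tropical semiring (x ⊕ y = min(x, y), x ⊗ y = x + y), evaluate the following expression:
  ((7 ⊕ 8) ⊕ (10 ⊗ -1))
((7 ⊕ 8) ⊕ (10 ⊗ -1)) = 7

Expand innermost to outermost. Recall ⊕ takes the minimum of its arguments and ⊗ takes their sum. Working out the expression ((7 ⊕ 8) ⊕ (10 ⊗ -1)) gives 7.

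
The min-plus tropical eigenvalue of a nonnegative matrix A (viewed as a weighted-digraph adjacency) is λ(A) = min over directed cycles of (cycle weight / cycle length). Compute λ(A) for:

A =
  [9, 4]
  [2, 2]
λ(A) = 2

Enumerate directed cycles and compute their means (weight / length). Sample:
  cycle 0 → 0: weight = 9, length = 1, mean = 9/1 ≈ 9.000
  cycle 1 → 1: weight = 2, length = 1, mean = 2/1 ≈ 2.000
  cycle 0 → 1 → 0: weight = 6, length = 2, mean = 6/2 ≈ 3.000
  cycle 1 → 0 → 1: weight = 6, length = 2, mean = 6/2 ≈ 3.000
Minimum mean = 2.000, attained e.g. along the cycle 1 → 1 with weight 2 and length 1. So λ(A) = 2/1 = 2.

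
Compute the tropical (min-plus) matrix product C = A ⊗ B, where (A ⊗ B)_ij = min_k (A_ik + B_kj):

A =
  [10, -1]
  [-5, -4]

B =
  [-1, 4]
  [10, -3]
A ⊗ B =
  [9, -4]
  [-6, -7]

Apply the min-plus product entry-by-entry:
  C[0][0] = min over k of (A[0][0] + B[0][0] = 10 + -1 = 9, A[0][1] + B[1][0] = -1 + 10 = 9) = 9 (attained at k = 0)
  C[0][1] = min over k of (A[0][0] + B[0][1] = 10 + 4 = 14, A[0][1] + B[1][1] = -1 + -3 = -4) = -4 (attained at k = 1)
  C[1][0] = min over k of (A[1][0] + B[0][0] = -5 + -1 = -6, A[1][1] + B[1][0] = -4 + 10 = 6) = -6 (attained at k = 0)
  C[1][1] = min over k of (A[1][0] + B[0][1] = -5 + 4 = -1, A[1][1] + B[1][1] = -4 + -3 = -7) = -7 (attained at k = 1)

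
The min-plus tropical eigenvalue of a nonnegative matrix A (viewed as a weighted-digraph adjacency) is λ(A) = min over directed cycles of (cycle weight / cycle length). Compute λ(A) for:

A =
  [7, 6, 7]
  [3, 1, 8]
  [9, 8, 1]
λ(A) = 1

Enumerate directed cycles and compute their means (weight / length). Sample:
  cycle 0 → 0: weight = 7, length = 1, mean = 7/1 ≈ 7.000
  cycle 1 → 1: weight = 1, length = 1, mean = 1/1 ≈ 1.000
  cycle 2 → 2: weight = 1, length = 1, mean = 1/1 ≈ 1.000
  cycle 0 → 1 → 0: weight = 9, length = 2, mean = 9/2 ≈ 4.500
  cycle 0 → 2 → 0: weight = 16, length = 2, mean = 16/2 ≈ 8.000
  cycle 1 → 0 → 1: weight = 9, length = 2, mean = 9/2 ≈ 4.500
Minimum mean = 1.000, attained e.g. along the cycle 1 → 1 with weight 1 and length 1. So λ(A) = 1/1 = 1.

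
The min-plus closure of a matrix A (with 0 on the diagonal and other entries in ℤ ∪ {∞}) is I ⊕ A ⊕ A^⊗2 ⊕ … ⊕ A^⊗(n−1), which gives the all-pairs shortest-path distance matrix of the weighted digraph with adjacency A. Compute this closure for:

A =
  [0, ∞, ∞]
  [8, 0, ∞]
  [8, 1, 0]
Closure =
  [0, ∞, ∞]
  [8, 0, ∞]
  [8, 1, 0]

This is the Floyd-Warshall all-pairs shortest-path computation. For each intermediate vertex k = 0, 1, …, 2, update dist[i][j] ← min(dist[i][j], dist[i][k] + dist[k][j]). The final matrix gives, for each (i, j), the minimum total weight of any directed path from i to j (possibly empty when i = j).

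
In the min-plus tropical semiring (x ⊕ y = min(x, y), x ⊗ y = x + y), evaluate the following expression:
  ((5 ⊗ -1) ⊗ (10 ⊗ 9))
((5 ⊗ -1) ⊗ (10 ⊗ 9)) = 23

Expand innermost to outermost. Recall ⊕ takes the minimum of its arguments and ⊗ takes their sum. Working out the expression ((5 ⊗ -1) ⊗ (10 ⊗ 9)) gives 23.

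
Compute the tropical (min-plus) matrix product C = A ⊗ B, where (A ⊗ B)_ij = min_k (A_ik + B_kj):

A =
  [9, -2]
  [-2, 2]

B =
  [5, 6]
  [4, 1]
A ⊗ B =
  [2, -1]
  [3, 3]

Apply the min-plus product entry-by-entry:
  C[0][0] = min over k of (A[0][0] + B[0][0] = 9 + 5 = 14, A[0][1] + B[1][0] = -2 + 4 = 2) = 2 (attained at k = 1)
  C[0][1] = min over k of (A[0][0] + B[0][1] = 9 + 6 = 15, A[0][1] + B[1][1] = -2 + 1 = -1) = -1 (attained at k = 1)
  C[1][0] = min over k of (A[1][0] + B[0][0] = -2 + 5 = 3, A[1][1] + B[1][0] = 2 + 4 = 6) = 3 (attained at k = 0)
  C[1][1] = min over k of (A[1][0] + B[0][1] = -2 + 6 = 4, A[1][1] + B[1][1] = 2 + 1 = 3) = 3 (attained at k = 1)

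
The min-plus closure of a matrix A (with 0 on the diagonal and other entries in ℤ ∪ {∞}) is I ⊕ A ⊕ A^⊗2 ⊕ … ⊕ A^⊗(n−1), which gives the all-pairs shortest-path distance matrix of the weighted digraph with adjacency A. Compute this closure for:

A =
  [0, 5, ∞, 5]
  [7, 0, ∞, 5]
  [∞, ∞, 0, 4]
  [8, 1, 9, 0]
Closure =
  [0, 5, 14, 5]
  [7, 0, 14, 5]
  [12, 5, 0, 4]
  [8, 1, 9, 0]

This is the Floyd-Warshall all-pairs shortest-path computation. For each intermediate vertex k = 0, 1, …, 3, update dist[i][j] ← min(dist[i][j], dist[i][k] + dist[k][j]). The final matrix gives, for each (i, j), the minimum total weight of any directed path from i to j (possibly empty when i = j).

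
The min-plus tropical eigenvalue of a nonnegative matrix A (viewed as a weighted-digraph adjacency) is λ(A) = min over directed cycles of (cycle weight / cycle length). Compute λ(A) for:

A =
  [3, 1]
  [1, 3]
λ(A) = 1

Enumerate directed cycles and compute their means (weight / length). Sample:
  cycle 0 → 0: weight = 3, length = 1, mean = 3/1 ≈ 3.000
  cycle 1 → 1: weight = 3, length = 1, mean = 3/1 ≈ 3.000
  cycle 0 → 1 → 0: weight = 2, length = 2, mean = 2/2 ≈ 1.000
  cycle 1 → 0 → 1: weight = 2, length = 2, mean = 2/2 ≈ 1.000
Minimum mean = 1.000, attained e.g. along the cycle 0 → 1 → 0 with weight 2 and length 2. So λ(A) = 2/2 = 1.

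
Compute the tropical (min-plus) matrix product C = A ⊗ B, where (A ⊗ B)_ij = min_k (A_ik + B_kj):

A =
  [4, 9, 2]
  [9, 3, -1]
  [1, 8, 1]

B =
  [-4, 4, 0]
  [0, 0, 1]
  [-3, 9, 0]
A ⊗ B =
  [-1, 8, 2]
  [-4, 3, -1]
  [-3, 5, 1]

Apply the min-plus product entry-by-entry:
  C[0][0] = min over k of (A[0][0] + B[0][0] = 4 + -4 = 0, A[0][1] + B[1][0] = 9 + 0 = 9, A[0][2] + B[2][0] = 2 + -3 = -1) = -1 (attained at k = 2)
  C[0][1] = min over k of (A[0][0] + B[0][1] = 4 + 4 = 8, A[0][1] + B[1][1] = 9 + 0 = 9, A[0][2] + B[2][1] = 2 + 9 = 11) = 8 (attained at k = 0)
  C[0][2] = min over k of (A[0][0] + B[0][2] = 4 + 0 = 4, A[0][1] + B[1][2] = 9 + 1 = 10, A[0][2] + B[2][2] = 2 + 0 = 2) = 2 (attained at k = 2)
  C[1][0] = min over k of (A[1][0] + B[0][0] = 9 + -4 = 5, A[1][1] + B[1][0] = 3 + 0 = 3, A[1][2] + B[2][0] = -1 + -3 = -4) = -4 (attained at k = 2)
  C[1][1] = min over k of (A[1][0] + B[0][1] = 9 + 4 = 13, A[1][1] + B[1][1] = 3 + 0 = 3, A[1][2] + B[2][1] = -1 + 9 = 8) = 3 (attained at k = 1)
  C[1][2] = min over k of (A[1][0] + B[0][2] = 9 + 0 = 9, A[1][1] + B[1][2] = 3 + 1 = 4, A[1][2] + B[2][2] = -1 + 0 = -1) = -1 (attained at k = 2)
  C[2][0] = min over k of (A[2][0] + B[0][0] = 1 + -4 = -3, A[2][1] + B[1][0] = 8 + 0 = 8, A[2][2] + B[2][0] = 1 + -3 = -2) = -3 (attained at k = 0)
  C[2][1] = min over k of (A[2][0] + B[0][1] = 1 + 4 = 5, A[2][1] + B[1][1] = 8 + 0 = 8, A[2][2] + B[2][1] = 1 + 9 = 10) = 5 (attained at k = 0)
  C[2][2] = min over k of (A[2][0] + B[0][2] = 1 + 0 = 1, A[2][1] + B[1][2] = 8 + 1 = 9, A[2][2] + B[2][2] = 1 + 0 = 1) = 1 (attained at k = 0)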